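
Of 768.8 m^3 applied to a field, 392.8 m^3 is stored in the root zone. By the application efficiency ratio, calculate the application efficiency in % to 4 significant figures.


Approach: apply the application efficiency ratio, Ea = (stored/applied)*100.
Ea = (392.8/768.8)*100 = 51.09 %
Therefore the application efficiency = 51.09 %.


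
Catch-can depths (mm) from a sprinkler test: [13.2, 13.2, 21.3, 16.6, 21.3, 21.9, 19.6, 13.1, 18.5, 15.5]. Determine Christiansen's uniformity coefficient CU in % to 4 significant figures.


Approach: apply Christiansen's uniformity coefficient, CU = (1 - mean_abs_deviation/mean)*100.
mean = 17.4200 mm
mean |d_i - mean| = 3.10000 mm
CU = (1 - 3.10000/17.4200)*100 = 82.20 %
Therefore Christiansen's uniformity coefficient CU = 82.20 %.


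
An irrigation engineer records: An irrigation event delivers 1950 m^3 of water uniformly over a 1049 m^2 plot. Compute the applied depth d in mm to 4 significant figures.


Approach: apply depth from volume over area, d = (V/A)*1000.
d = (1950 / 1049) * 1000 = 1859 mm
Therefore the applied depth d = 1859 mm.


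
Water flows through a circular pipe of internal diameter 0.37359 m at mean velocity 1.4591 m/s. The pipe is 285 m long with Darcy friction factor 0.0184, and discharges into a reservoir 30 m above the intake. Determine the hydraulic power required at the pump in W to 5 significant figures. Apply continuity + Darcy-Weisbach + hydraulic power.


Approach: apply continuity + Darcy-Weisbach + hydraulic power, Q = A*v; hf = f*(L/D)*(v^2/(2g)); H = static + hf; P = rho*g*Q*H.
Step 1 — flow rate (continuity, Q = A*v):
  A = pi*(0.37359/2)^2 = 0.1096176 m^2
  Q = 0.1096176 * 1.4591 = 0.1599431 m^3/s
Step 2 — friction head loss (Darcy-Weisbach):
  hf = 0.0184 * (285/0.37359) * (1.4591^2 / (2*9.81))
  hf = 1.523136 m
Step 3 — total head: H = 30 + 1.523136 = 31.52314 m
Step 4 — hydraulic power (P = rho*g*Q*H):
  P = 1000 * 9.81 * 0.1599431 * 31.52314 = 49461 W
Therefore the hydraulic power required at the pump = 49461 W.


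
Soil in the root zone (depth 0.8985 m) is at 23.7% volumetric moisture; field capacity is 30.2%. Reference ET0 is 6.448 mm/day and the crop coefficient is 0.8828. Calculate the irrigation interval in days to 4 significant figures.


Approach: apply soil-water budget scheduling, SMD = (FC-theta)/100*depth*1000; ETc = ET0*Kc; interval = SMD/ETc.
Step 1 — soil moisture deficit:
  SMD = (30.2 - 23.7)/100 * 0.8985 * 1000 = 58.4025 mm
Step 2 — daily crop ET (ETc = ET0*Kc):
  ETc = 6.448 * 0.8828 = 5.69229 mm/day
Step 3 — irrigation interval (SMD/ETc):
  interval = 58.4025 / 5.69229 = 10.26 days
Therefore the irrigation interval = 10.26 days.


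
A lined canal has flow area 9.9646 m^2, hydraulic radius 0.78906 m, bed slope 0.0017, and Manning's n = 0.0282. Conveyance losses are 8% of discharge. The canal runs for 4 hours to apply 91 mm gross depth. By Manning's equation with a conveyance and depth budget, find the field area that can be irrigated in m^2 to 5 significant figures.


Approach: apply Manning's equation with a conveyance and depth budget, Q = (1/n)*A*R^(2/3)*S^(1/2); Q_field = Q*(1-loss); Area = Q_field*t/(d/1000).
Step 1 — canal discharge (Manning's equation):
  Q = (1/0.0282) * 9.9646 * 0.78906^(2/3) * 0.0017^(1/2) = 12.44062 m^3/s
Step 2 — delivered flow: Q_field = 12.44062*(1 - 8/100) = 11.44537 m^3/s
Step 3 — volume delivered: V = 11.44537 * 4*3600 = 164813.3 m^3
Step 4 — area served: A = V / (depth/1000) = 164813.3 / 0.091 = 1811100 m^2
Therefore the field area that can be irrigated = 1811100 m^2.


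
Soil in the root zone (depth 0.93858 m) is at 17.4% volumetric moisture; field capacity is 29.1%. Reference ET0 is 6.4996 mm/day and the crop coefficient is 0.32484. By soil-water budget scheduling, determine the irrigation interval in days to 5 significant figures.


Approach: apply soil-water budget scheduling, SMD = (FC-theta)/100*depth*1000; ETc = ET0*Kc; interval = SMD/ETc.
Step 1 — soil moisture deficit:
  SMD = (29.1 - 17.4)/100 * 0.93858 * 1000 = 109.8139 mm
Step 2 — daily crop ET (ETc = ET0*Kc):
  ETc = 6.4996 * 0.32484 = 2.111330 mm/day
Step 3 — irrigation interval (SMD/ETc):
  interval = 109.8139 / 2.111330 = 52.012 days
Therefore the irrigation interval = 52.012 days.


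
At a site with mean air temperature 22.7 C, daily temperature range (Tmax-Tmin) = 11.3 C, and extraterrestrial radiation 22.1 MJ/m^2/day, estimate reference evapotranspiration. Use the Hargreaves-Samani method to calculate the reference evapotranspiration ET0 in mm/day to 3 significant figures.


Approach: apply the Hargreaves-Samani method, ET0 = 0.0023*(Tmean+17.8)*sqrt(Tmax-Tmin)*0.408*Ra.
ET0 = 0.0023*(22.7+17.8)*sqrt(11.3)*0.408*22.1 = 2.82 mm/day
Therefore the reference evapotranspiration ET0 = 2.82 mm/day.


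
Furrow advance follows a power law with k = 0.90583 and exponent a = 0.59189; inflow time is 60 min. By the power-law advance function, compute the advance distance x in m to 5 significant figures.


Approach: apply the power-law advance function, x = k*t^a.
x = 0.90583 * 60^0.59189 = 10.222 m
Therefore the advance distance x = 10.222 m.


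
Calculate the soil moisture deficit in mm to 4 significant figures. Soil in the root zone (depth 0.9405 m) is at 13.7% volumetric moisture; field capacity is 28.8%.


Approach: apply the soil moisture deficit relation, SMD = (FC - theta)/100 * depth * 1000.
SMD = (28.8 - 13.7)/100 * 0.9405 * 1000 = 142.0 mm
Therefore the soil moisture deficit = 142.0 mm.


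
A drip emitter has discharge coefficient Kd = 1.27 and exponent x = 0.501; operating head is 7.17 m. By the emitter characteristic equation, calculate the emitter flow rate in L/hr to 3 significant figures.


Approach: apply the emitter characteristic equation, q = Kd * h^x.
q = 1.27 * 7.17^0.501 = 3.41 L/hr
Therefore the emitter flow rate = 3.41 L/hr.


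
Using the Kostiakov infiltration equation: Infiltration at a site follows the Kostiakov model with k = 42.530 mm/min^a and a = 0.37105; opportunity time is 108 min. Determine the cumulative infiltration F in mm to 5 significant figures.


Approach: apply the Kostiakov infiltration equation, F = k*t^a.
F = 42.530 * 108^0.37105 = 241.66 mm
Therefore the cumulative infiltration F = 241.66 mm.


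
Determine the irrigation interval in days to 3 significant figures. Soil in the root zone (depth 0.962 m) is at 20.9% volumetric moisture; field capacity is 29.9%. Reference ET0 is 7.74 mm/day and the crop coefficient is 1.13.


Approach: apply soil-water budget scheduling, SMD = (FC-theta)/100*depth*1000; ETc = ET0*Kc; interval = SMD/ETc.
Step 1 — soil moisture deficit:
  SMD = (29.9 - 20.9)/100 * 0.962 * 1000 = 86.580 mm
Step 2 — daily crop ET (ETc = ET0*Kc):
  ETc = 7.74 * 1.13 = 8.7462 mm/day
Step 3 — irrigation interval (SMD/ETc):
  interval = 86.580 / 8.7462 = 9.90 days
Therefore the irrigation interval = 9.90 days.


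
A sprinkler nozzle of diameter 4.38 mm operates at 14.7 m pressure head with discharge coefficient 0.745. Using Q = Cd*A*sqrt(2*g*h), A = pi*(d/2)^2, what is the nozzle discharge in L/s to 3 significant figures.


A = pi*(4.38e-3/2)^2 = 1.5067e-05 m^2
Q = 0.745 * 1.5067e-05 * sqrt(2*9.81*14.7) * 1000 = 0.191 L/s
Therefore the nozzle discharge = 0.191 L/s.


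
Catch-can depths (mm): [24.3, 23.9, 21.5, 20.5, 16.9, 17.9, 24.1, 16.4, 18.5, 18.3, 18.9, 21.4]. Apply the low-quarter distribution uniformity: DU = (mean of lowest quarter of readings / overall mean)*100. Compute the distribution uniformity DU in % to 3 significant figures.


sorted lowest 3 of 12: [16.4, 16.9, 17.9] -> mean = 17.067 mm
overall mean = 20.217 mm
DU = (17.067/20.217)*100 = 84.4 %
Therefore the distribution uniformity DU = 84.4 %.


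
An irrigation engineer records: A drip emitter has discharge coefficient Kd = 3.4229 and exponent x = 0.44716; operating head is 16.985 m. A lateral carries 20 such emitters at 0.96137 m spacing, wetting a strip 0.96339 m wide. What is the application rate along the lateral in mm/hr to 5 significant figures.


Approach: apply the emitter equation with a lateral mass balance, q = Kd*h^x; Q = n*q; rate = Q/(n*spacing*width).
Step 1 — single emitter flow (q = Kd*h^x):
  q = 3.4229 * 16.985^0.44716 = 12.14592 L/hr
Step 2 — total lateral flow: Q = 20 * 12.14592 = 242.9183 L/hr
Step 3 — wetted area: A = 20 * 0.96137 * 0.96339 = 18.52348 m^2
Step 4 — application rate: Q/A = 242.9183/18.52348 = 13.114 mm/hr
Therefore the application rate along the lateral = 13.114 mm/hr.


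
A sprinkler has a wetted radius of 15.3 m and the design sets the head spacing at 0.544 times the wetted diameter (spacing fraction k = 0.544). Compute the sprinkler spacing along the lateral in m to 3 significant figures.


Approach: apply the sprinkler spacing rule (spacing as a fraction of wetted diameter), S = k*(2*R).
S = 0.544 * (2 * 15.3) = 16.6 m
Therefore the sprinkler spacing along the lateral = 16.6 m.


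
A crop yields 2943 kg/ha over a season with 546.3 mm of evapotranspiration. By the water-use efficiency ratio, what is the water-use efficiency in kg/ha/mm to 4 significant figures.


Approach: apply the water-use efficiency ratio, WUE = yield/ET.
WUE = 2943 / 546.3 = 5.387 kg/ha/mm
Therefore the water-use efficiency = 5.387 kg/ha/mm.


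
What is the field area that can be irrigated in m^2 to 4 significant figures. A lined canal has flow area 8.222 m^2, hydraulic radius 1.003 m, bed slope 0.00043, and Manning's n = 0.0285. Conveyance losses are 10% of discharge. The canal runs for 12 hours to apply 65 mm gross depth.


Approach: apply Manning's equation with a conveyance and depth budget, Q = (1/n)*A*R^(2/3)*S^(1/2); Q_field = Q*(1-loss); Area = Q_field*t/(d/1000).
Step 1 — canal discharge (Manning's equation):
  Q = (1/0.0285) * 8.222 * 1.003^(2/3) * 0.00043^(1/2) = 5.99424 m^3/s
Step 2 — delivered flow: Q_field = 5.99424*(1 - 10/100) = 5.39482 m^3/s
Step 3 — volume delivered: V = 5.39482 * 12*3600 = 233056 m^3
Step 4 — area served: A = V / (depth/1000) = 233056 / 0.065 = 3585000 m^2
Therefore the field area that can be irrigated = 3585000 m^2.


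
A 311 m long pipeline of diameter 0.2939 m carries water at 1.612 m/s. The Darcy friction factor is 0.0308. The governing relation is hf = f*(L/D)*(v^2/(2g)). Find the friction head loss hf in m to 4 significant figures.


hf = 0.0308 * (311/0.2939) * (1.612^2 / (2*9.81))
hf = 4.317 m
Therefore the friction head loss hf = 4.317 m.


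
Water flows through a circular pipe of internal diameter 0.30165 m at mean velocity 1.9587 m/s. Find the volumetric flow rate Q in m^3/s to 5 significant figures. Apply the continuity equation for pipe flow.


Approach: apply the continuity equation for pipe flow, Q = A * v with A = pi*(D/2)^2.
A = pi*(0.30165/2)^2 = 0.07146552 m^2
Q = 0.07146552 * 1.9587 = 0.13998 m^3/s
Therefore the volumetric flow rate Q = 0.13998 m^3/s.


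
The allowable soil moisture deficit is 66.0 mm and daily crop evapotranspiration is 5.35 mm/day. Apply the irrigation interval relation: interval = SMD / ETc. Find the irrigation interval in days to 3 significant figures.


interval = 66.0 / 5.35 = 12.3 days
Therefore the irrigation interval = 12.3 days.


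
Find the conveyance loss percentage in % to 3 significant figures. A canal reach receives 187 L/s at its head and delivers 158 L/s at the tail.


Approach: apply the conveyance loss ratio, loss% = ((Q_head - Q_tail)/Q_head)*100.
loss = ((187 - 158)/187)*100 = 15.5 %
Therefore the conveyance loss percentage = 15.5 %.


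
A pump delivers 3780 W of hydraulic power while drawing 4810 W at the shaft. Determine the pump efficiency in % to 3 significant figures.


Approach: apply the efficiency ratio, eta = (P_out/P_in)*100.
eta = (3780 / 4810) * 100 = 78.6 %
Therefore the pump efficiency = 78.6 %.


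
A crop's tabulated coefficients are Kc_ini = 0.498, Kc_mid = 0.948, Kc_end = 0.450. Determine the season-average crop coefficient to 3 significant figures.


Approach: apply a simple seasonal average, Kc_avg = (Kc_ini + Kc_mid + Kc_end)/3.
Kc_avg = (0.498 + 0.948 + 0.450)/3 = 0.632
Therefore the season-average crop coefficient = 0.632.


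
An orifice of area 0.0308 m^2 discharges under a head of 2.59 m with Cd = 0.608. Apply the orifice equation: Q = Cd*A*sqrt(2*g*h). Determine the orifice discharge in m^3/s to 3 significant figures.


Q = 0.608 * 0.0308 * sqrt(2*9.81*2.59) = 0.133 m^3/s
Therefore the orifice discharge = 0.133 m^3/s.


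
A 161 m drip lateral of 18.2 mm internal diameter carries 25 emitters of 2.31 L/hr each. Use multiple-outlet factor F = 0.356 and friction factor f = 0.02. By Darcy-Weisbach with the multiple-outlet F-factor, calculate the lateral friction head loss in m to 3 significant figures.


Approach: apply Darcy-Weisbach with the multiple-outlet F-factor, Q = n*q/(3600*1000) m^3/s; v = Q/A; hf = F*f*(L/D)*(v^2/(2g)).
Q = 25*2.31/(3600*1000) = 1.6042e-05 m^3/s
A = pi*(18.2e-3/2)^2 = 2.6016e-04 m^2, so v = Q/A = 0.061662 m/s
hf = 0.356*0.02*(161/0.0182)*(0.061662^2/(2*9.81)) = 0.0122 m
Therefore the lateral friction head loss = 0.0122 m.


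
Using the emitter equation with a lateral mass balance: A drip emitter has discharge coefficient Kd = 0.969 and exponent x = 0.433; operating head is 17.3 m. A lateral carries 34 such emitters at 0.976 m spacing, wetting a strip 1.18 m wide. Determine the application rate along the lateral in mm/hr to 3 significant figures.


Approach: apply the emitter equation with a lateral mass balance, q = Kd*h^x; Q = n*q; rate = Q/(n*spacing*width).
Step 1 — single emitter flow (q = Kd*h^x):
  q = 0.969 * 17.3^0.433 = 3.3296 L/hr
Step 2 — total lateral flow: Q = 34 * 3.3296 = 113.21 L/hr
Step 3 — wetted area: A = 34 * 0.976 * 1.18 = 39.157 m^2
Step 4 — application rate: Q/A = 113.21/39.157 = 2.89 mm/hr
Therefore the application rate along the lateral = 2.89 mm/hr.


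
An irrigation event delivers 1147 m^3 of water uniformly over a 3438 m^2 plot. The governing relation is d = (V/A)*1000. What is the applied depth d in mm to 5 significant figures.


d = (1147 / 3438) * 1000 = 333.62 mm
Therefore the applied depth d = 333.62 mm.


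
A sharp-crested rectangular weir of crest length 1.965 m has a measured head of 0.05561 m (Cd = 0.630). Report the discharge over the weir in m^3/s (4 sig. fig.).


Approach: apply the rectangular weir equation, Q = (2/3)*Cd*L*sqrt(2g)*H^1.5.
Q = (2/3)*0.630*1.965*sqrt(2*9.81)*0.05561^1.5 = 0.04794 m^3/s
Therefore the discharge over the weir = 0.04794 m^3/s.


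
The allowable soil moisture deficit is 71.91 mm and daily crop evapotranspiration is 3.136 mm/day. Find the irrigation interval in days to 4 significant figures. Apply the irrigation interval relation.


Approach: apply the irrigation interval relation, interval = SMD / ETc.
interval = 71.91 / 3.136 = 22.93 days
Therefore the irrigation interval = 22.93 days.


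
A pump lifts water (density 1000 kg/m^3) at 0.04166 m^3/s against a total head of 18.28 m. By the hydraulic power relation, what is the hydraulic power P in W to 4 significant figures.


Approach: apply the hydraulic power relation, P = rho*g*Q*H.
P = 1000 * 9.81 * 0.04166 * 18.28 = 7471 W
Therefore the hydraulic power P = 7471 W.


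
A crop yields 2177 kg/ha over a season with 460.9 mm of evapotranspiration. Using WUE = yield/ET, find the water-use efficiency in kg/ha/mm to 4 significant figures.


WUE = 2177 / 460.9 = 4.723 kg/ha/mm
Therefore the water-use efficiency = 4.723 kg/ha/mm.


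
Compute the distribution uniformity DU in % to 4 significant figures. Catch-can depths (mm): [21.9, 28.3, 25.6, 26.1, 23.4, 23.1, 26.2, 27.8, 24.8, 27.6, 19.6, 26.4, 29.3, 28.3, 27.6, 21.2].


Approach: apply the low-quarter distribution uniformity, DU = (mean of lowest quarter of readings / overall mean)*100.
sorted lowest 4 of 16: [19.6, 21.2, 21.9, 23.1] -> mean = 21.4500 mm
overall mean = 25.4500 mm
DU = (21.4500/25.4500)*100 = 84.28 %
Therefore the distribution uniformity DU = 84.28 %.


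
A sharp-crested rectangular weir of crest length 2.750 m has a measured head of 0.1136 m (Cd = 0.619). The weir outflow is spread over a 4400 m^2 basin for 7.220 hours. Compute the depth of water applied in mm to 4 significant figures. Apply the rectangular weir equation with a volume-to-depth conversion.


Approach: apply the rectangular weir equation with a volume-to-depth conversion, Q = (2/3)*Cd*L*sqrt(2g)*H^1.5; d = Q*t/A * 1000.
Step 1 — weir discharge:
  Q = (2/3)*0.619*2.750*sqrt(2*9.81)*0.1136^1.5 = 0.192464 m^3/s
Step 2 — volume: V = 0.192464 * 7.220*3600 = 5002.52 m^3
Step 3 — depth: d = V/A * 1000 = 5002.52/4400 * 1000 = 1137 mm
Therefore the depth of water applied = 1137 mm.


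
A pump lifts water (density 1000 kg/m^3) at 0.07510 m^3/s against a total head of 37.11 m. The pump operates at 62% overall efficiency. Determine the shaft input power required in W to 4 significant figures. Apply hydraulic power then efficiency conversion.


Approach: apply hydraulic power then efficiency conversion, P = rho*g*Q*H; P_in = P/eta.
Step 1 — hydraulic power (P = rho*g*Q*H):
  P = 1000 * 9.81 * 0.07510 * 37.11 = 27340.1 W
Step 2 — input power: P_in = P/eta = 27340.1 / 0.62 = 44100 W
Therefore the shaft input power required = 44100 W.


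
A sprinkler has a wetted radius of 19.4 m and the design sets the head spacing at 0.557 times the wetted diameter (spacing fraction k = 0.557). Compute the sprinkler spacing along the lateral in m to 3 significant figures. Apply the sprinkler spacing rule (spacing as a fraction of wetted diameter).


Approach: apply the sprinkler spacing rule (spacing as a fraction of wetted diameter), S = k*(2*R).
S = 0.557 * (2 * 19.4) = 21.6 m
Therefore the sprinkler spacing along the lateral = 21.6 m.


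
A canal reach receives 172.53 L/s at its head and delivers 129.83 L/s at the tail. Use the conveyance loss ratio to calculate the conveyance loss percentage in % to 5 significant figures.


Approach: apply the conveyance loss ratio, loss% = ((Q_head - Q_tail)/Q_head)*100.
loss = ((172.53 - 129.83)/172.53)*100 = 24.749 %
Therefore the conveyance loss percentage = 24.749 %.


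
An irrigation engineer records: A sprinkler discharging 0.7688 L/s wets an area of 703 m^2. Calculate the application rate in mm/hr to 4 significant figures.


Approach: apply the application rate relation, rate = (Q/A)*3600.
rate = (0.7688 / 703) * 3600 = 3.937 mm/hr
Therefore the application rate = 3.937 mm/hr.


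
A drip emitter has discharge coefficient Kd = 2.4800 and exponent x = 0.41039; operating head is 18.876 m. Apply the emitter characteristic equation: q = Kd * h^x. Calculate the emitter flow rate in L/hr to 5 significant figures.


q = 2.4800 * 18.876^0.41039 = 8.2808 L/hr
Therefore the emitter flow rate = 8.2808 L/hr.


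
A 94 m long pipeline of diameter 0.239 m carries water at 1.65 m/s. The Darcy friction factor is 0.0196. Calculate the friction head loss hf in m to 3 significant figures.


Approach: apply the Darcy-Weisbach equation, hf = f*(L/D)*(v^2/(2g)).
hf = 0.0196 * (94/0.239) * (1.65^2 / (2*9.81))
hf = 1.07 m
Therefore the friction head loss hf = 1.07 m.


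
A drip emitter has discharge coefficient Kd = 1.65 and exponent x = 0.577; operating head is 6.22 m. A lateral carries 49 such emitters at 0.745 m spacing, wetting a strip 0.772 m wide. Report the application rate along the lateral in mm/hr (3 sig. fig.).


Approach: apply the emitter equation with a lateral mass balance, q = Kd*h^x; Q = n*q; rate = Q/(n*spacing*width).
Step 1 — single emitter flow (q = Kd*h^x):
  q = 1.65 * 6.22^0.577 = 4.7370 L/hr
Step 2 — total lateral flow: Q = 49 * 4.7370 = 232.11 L/hr
Step 3 — wetted area: A = 49 * 0.745 * 0.772 = 28.182 m^2
Step 4 — application rate: Q/A = 232.11/28.182 = 8.24 mm/hr
Therefore the application rate along the lateral = 8.24 mm/hr.


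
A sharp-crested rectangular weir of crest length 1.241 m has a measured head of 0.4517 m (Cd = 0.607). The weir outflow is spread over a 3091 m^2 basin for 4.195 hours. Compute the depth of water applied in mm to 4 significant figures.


Approach: apply the rectangular weir equation with a volume-to-depth conversion, Q = (2/3)*Cd*L*sqrt(2g)*H^1.5; d = Q*t/A * 1000.
Step 1 — weir discharge:
  Q = (2/3)*0.607*1.241*sqrt(2*9.81)*0.4517^1.5 = 0.675295 m^3/s
Step 2 — volume: V = 0.675295 * 4.195*3600 = 10198.3 m^3
Step 3 — depth: d = V/A * 1000 = 10198.3/3091 * 1000 = 3299 mm
Therefore the depth of water applied = 3299 mm.


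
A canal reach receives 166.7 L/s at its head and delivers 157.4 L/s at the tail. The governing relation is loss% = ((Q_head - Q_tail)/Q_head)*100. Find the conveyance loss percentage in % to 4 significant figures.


loss = ((166.7 - 157.4)/166.7)*100 = 5.579 %
Therefore the conveyance loss percentage = 5.579 %.


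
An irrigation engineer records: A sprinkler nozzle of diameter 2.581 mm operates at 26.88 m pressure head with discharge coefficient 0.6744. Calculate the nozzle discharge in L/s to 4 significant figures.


Approach: apply the orifice equation, Q = Cd*A*sqrt(2*g*h), A = pi*(d/2)^2.
A = pi*(2.581e-3/2)^2 = 5.23198e-06 m^2
Q = 0.6744 * 5.23198e-06 * sqrt(2*9.81*26.88) * 1000 = 0.08103 L/s
Therefore the nozzle discharge = 0.08103 L/s.


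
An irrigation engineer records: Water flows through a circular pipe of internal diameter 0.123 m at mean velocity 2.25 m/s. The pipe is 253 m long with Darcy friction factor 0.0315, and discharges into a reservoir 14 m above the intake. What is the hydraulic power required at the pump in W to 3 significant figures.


Approach: apply continuity + Darcy-Weisbach + hydraulic power, Q = A*v; hf = f*(L/D)*(v^2/(2g)); H = static + hf; P = rho*g*Q*H.
Step 1 — flow rate (continuity, Q = A*v):
  A = pi*(0.123/2)^2 = 0.011882 m^2
  Q = 0.011882 * 2.25 = 0.026735 m^3/s
Step 2 — friction head loss (Darcy-Weisbach):
  hf = 0.0315 * (253/0.123) * (2.25^2 / (2*9.81))
  hf = 16.718 m
Step 3 — total head: H = 14 + 16.718 = 30.718 m
Step 4 — hydraulic power (P = rho*g*Q*H):
  P = 1000 * 9.81 * 0.026735 * 30.718 = 8060 W
Therefore the hydraulic power required at the pump = 8060 W.


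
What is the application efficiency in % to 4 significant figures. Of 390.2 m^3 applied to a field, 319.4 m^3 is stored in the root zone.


Approach: apply the application efficiency ratio, Ea = (stored/applied)*100.
Ea = (319.4/390.2)*100 = 81.86 %
Therefore the application efficiency = 81.86 %.


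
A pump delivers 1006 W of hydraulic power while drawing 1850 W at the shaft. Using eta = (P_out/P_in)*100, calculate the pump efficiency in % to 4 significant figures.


eta = (1006 / 1850) * 100 = 54.38 %
Therefore the pump efficiency = 54.38 %.


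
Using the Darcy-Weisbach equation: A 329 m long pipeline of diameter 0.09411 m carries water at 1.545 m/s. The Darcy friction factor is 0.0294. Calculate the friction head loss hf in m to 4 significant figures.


Approach: apply the Darcy-Weisbach equation, hf = f*(L/D)*(v^2/(2g)).
hf = 0.0294 * (329/0.09411) * (1.545^2 / (2*9.81))
hf = 12.50 m
Therefore the friction head loss hf = 12.50 m.


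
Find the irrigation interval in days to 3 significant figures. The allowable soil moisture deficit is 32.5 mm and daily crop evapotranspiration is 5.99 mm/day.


Approach: apply the irrigation interval relation, interval = SMD / ETc.
interval = 32.5 / 5.99 = 5.43 days
Therefore the irrigation interval = 5.43 days.


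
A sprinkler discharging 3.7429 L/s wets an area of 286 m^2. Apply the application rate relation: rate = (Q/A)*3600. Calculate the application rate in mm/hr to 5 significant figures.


rate = (3.7429 / 286) * 3600 = 47.113 mm/hr
Therefore the application rate = 47.113 mm/hr.


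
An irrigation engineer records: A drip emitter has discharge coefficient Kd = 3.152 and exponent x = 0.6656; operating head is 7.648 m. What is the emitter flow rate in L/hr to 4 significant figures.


Approach: apply the emitter characteristic equation, q = Kd * h^x.
q = 3.152 * 7.648^0.6656 = 12.21 L/hr
Therefore the emitter flow rate = 12.21 L/hr.


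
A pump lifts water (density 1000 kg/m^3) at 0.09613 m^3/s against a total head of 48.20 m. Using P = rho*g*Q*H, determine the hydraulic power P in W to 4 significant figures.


P = 1000 * 9.81 * 0.09613 * 48.20 = 45450 W
Therefore the hydraulic power P = 45450 W.


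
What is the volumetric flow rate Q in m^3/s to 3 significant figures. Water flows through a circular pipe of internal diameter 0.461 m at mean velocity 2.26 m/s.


Approach: apply the continuity equation for pipe flow, Q = A * v with A = pi*(D/2)^2.
A = pi*(0.461/2)^2 = 0.16691 m^2
Q = 0.16691 * 2.26 = 0.377 m^3/s
Therefore the volumetric flow rate Q = 0.377 m^3/s.


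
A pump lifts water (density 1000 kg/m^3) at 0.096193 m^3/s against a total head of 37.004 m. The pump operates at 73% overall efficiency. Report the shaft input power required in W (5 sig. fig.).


Approach: apply hydraulic power then efficiency conversion, P = rho*g*Q*H; P_in = P/eta.
Step 1 — hydraulic power (P = rho*g*Q*H):
  P = 1000 * 9.81 * 0.096193 * 37.004 = 34918.95 W
Step 2 — input power: P_in = P/eta = 34918.95 / 0.73 = 47834 W
Therefore the shaft input power required = 47834 W.


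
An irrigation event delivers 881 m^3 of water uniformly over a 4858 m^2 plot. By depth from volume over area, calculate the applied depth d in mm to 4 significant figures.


Approach: apply depth from volume over area, d = (V/A)*1000.
d = (881 / 4858) * 1000 = 181.4 mm
Therefore the applied depth d = 181.4 mm.


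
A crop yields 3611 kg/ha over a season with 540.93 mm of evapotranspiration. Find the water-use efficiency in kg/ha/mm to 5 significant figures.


Approach: apply the water-use efficiency ratio, WUE = yield/ET.
WUE = 3611 / 540.93 = 6.6755 kg/ha/mm
Therefore the water-use efficiency = 6.6755 kg/ha/mm.


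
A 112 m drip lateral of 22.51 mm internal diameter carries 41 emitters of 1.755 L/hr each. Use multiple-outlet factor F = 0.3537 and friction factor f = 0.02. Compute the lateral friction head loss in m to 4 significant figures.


Approach: apply Darcy-Weisbach with the multiple-outlet F-factor, Q = n*q/(3600*1000) m^3/s; v = Q/A; hf = F*f*(L/D)*(v^2/(2g)).
Q = 41*1.755/(3600*1000) = 1.99875e-05 m^3/s
A = pi*(22.51e-3/2)^2 = 3.97961e-04 m^2, so v = Q/A = 0.0502247 m/s
hf = 0.3537*0.02*(112/0.02251)*(0.0502247^2/(2*9.81)) = 0.004525 m
Therefore the lateral friction head loss = 0.004525 m.


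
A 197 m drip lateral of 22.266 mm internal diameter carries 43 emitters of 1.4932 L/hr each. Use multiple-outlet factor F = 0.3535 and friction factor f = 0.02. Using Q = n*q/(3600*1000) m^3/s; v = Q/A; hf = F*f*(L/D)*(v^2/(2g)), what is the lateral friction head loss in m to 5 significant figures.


Q = 43*1.4932/(3600*1000) = 1.783544e-05 m^3/s
A = pi*(22.266e-3/2)^2 = 3.893806e-04 m^2, so v = Q/A = 0.04580466 m/s
hf = 0.3535*0.02*(197/0.022266)*(0.04580466^2/(2*9.81)) = 0.0066890 m
Therefore the lateral friction head loss = 0.0066890 m.


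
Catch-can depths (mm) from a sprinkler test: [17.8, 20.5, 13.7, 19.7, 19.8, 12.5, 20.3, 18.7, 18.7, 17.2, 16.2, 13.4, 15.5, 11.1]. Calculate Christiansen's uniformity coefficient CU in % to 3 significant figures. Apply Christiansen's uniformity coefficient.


Approach: apply Christiansen's uniformity coefficient, CU = (1 - mean_abs_deviation/mean)*100.
mean = 16.793 mm
mean |d_i - mean| = 2.6224 mm
CU = (1 - 2.6224/16.793)*100 = 84.4 %
Therefore Christiansen's uniformity coefficient CU = 84.4 %.


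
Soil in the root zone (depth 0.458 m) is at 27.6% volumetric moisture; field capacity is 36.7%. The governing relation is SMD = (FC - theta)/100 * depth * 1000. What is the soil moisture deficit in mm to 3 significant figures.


SMD = (36.7 - 27.6)/100 * 0.458 * 1000 = 41.7 mm
Therefore the soil moisture deficit = 41.7 mm.


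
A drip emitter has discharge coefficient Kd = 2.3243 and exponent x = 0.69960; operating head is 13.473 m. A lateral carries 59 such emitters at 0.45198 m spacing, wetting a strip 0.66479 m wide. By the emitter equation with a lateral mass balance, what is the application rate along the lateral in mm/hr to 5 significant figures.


Approach: apply the emitter equation with a lateral mass balance, q = Kd*h^x; Q = n*q; rate = Q/(n*spacing*width).
Step 1 — single emitter flow (q = Kd*h^x):
  q = 2.3243 * 13.473^0.69960 = 14.33724 L/hr
Step 2 — total lateral flow: Q = 59 * 14.33724 = 845.8969 L/hr
Step 3 — wetted area: A = 59 * 0.45198 * 0.66479 = 17.72784 m^2
Step 4 — application rate: Q/A = 845.8969/17.72784 = 47.716 mm/hr
Therefore the application rate along the lateral = 47.716 mm/hr.


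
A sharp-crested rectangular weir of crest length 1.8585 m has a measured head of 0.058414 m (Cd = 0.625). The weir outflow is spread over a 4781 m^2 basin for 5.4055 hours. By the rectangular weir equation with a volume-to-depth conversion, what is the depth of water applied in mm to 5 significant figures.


Approach: apply the rectangular weir equation with a volume-to-depth conversion, Q = (2/3)*Cd*L*sqrt(2g)*H^1.5; d = Q*t/A * 1000.
Step 1 — weir discharge:
  Q = (2/3)*0.625*1.8585*sqrt(2*9.81)*0.058414^1.5 = 0.04842574 m^3/s
Step 2 — volume: V = 0.04842574 * 5.4055*3600 = 942.3552 m^3
Step 3 — depth: d = V/A * 1000 = 942.3552/4781 * 1000 = 197.10 mm
Therefore the depth of water applied = 197.10 mm.


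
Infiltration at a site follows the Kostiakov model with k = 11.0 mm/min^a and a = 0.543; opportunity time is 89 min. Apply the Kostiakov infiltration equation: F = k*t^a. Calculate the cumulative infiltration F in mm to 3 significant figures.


F = 11.0 * 89^0.543 = 126 mm
Therefore the cumulative infiltration F = 126 mm.


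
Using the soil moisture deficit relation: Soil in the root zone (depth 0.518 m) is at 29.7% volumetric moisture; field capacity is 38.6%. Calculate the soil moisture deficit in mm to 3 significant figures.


Approach: apply the soil moisture deficit relation, SMD = (FC - theta)/100 * depth * 1000.
SMD = (38.6 - 29.7)/100 * 0.518 * 1000 = 46.1 mm
Therefore the soil moisture deficit = 46.1 mm.


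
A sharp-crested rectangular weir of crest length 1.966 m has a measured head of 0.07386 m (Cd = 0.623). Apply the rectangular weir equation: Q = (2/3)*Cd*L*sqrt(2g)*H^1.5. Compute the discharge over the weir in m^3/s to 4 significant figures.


Q = (2/3)*0.623*1.966*sqrt(2*9.81)*0.07386^1.5 = 0.07260 m^3/s
Therefore the discharge over the weir = 0.07260 m^3/s.


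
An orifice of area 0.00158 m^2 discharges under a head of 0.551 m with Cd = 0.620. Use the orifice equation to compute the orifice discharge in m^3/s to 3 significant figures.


Approach: apply the orifice equation, Q = Cd*A*sqrt(2*g*h).
Q = 0.620 * 0.00158 * sqrt(2*9.81*0.551) = 0.00322 m^3/s
Therefore the orifice discharge = 0.00322 m^3/s.


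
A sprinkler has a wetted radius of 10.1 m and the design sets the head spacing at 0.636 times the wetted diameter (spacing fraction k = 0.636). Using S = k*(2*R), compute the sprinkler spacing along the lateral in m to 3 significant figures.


S = 0.636 * (2 * 10.1) = 12.8 m
Therefore the sprinkler spacing along the lateral = 12.8 m.


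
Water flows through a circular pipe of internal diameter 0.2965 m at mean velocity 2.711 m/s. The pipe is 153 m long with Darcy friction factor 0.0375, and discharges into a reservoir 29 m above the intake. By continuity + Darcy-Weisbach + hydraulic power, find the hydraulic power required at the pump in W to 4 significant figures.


Approach: apply continuity + Darcy-Weisbach + hydraulic power, Q = A*v; hf = f*(L/D)*(v^2/(2g)); H = static + hf; P = rho*g*Q*H.
Step 1 — flow rate (continuity, Q = A*v):
  A = pi*(0.2965/2)^2 = 0.0690461 m^2
  Q = 0.0690461 * 2.711 = 0.187184 m^3/s
Step 2 — friction head loss (Darcy-Weisbach):
  hf = 0.0375 * (153/0.2965) * (2.711^2 / (2*9.81))
  hf = 7.24867 m
Step 3 — total head: H = 29 + 7.24867 = 36.2487 m
Step 4 — hydraulic power (P = rho*g*Q*H):
  P = 1000 * 9.81 * 0.187184 * 36.2487 = 66560 W
Therefore the hydraulic power required at the pump = 66560 W.


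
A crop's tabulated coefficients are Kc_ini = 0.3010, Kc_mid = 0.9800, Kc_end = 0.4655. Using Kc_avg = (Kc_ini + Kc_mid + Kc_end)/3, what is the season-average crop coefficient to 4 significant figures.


Kc_avg = (0.3010 + 0.9800 + 0.4655)/3 = 0.5822
Therefore the season-average crop coefficient = 0.5822.


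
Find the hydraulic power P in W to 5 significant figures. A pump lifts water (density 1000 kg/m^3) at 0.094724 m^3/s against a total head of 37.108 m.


Approach: apply the hydraulic power relation, P = rho*g*Q*H.
P = 1000 * 9.81 * 0.094724 * 37.108 = 34482 W
Therefore the hydraulic power P = 34482 W.


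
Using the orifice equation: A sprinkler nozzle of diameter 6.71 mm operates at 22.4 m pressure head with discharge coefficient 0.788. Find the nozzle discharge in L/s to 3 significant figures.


Approach: apply the orifice equation, Q = Cd*A*sqrt(2*g*h), A = pi*(d/2)^2.
A = pi*(6.71e-3/2)^2 = 3.5362e-05 m^2
Q = 0.788 * 3.5362e-05 * sqrt(2*9.81*22.4) * 1000 = 0.584 L/s
Therefore the nozzle discharge = 0.584 L/s.


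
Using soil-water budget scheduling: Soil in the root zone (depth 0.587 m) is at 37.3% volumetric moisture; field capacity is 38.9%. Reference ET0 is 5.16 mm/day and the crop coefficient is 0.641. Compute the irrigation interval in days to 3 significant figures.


Approach: apply soil-water budget scheduling, SMD = (FC-theta)/100*depth*1000; ETc = ET0*Kc; interval = SMD/ETc.
Step 1 — soil moisture deficit:
  SMD = (38.9 - 37.3)/100 * 0.587 * 1000 = 9.3920 mm
Step 2 — daily crop ET (ETc = ET0*Kc):
  ETc = 5.16 * 0.641 = 3.3076 mm/day
Step 3 — irrigation interval (SMD/ETc):
  interval = 9.3920 / 3.3076 = 2.84 days
Therefore the irrigation interval = 2.84 days.


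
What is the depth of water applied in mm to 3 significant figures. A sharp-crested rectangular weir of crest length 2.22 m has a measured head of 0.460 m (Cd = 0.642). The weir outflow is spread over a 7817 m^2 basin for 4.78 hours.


Approach: apply the rectangular weir equation with a volume-to-depth conversion, Q = (2/3)*Cd*L*sqrt(2g)*H^1.5; d = Q*t/A * 1000.
Step 1 — weir discharge:
  Q = (2/3)*0.642*2.22*sqrt(2*9.81)*0.460^1.5 = 1.3131 m^3/s
Step 2 — volume: V = 1.3131 * 4.78*3600 = 22595 m^3
Step 3 — depth: d = V/A * 1000 = 22595/7817 * 1000 = 2890 mm
Therefore the depth of water applied = 2890 mm.


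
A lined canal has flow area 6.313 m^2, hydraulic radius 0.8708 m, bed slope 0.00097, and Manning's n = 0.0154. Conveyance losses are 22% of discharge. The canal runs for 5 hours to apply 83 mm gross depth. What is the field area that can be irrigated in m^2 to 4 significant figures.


Approach: apply Manning's equation with a conveyance and depth budget, Q = (1/n)*A*R^(2/3)*S^(1/2); Q_field = Q*(1-loss); Area = Q_field*t/(d/1000).
Step 1 — canal discharge (Manning's equation):
  Q = (1/0.0154) * 6.313 * 0.8708^(2/3) * 0.00097^(1/2) = 11.6425 m^3/s
Step 2 — delivered flow: Q_field = 11.6425*(1 - 22/100) = 9.08116 m^3/s
Step 3 — volume delivered: V = 9.08116 * 5*3600 = 163461 m^3
Step 4 — area served: A = V / (depth/1000) = 163461 / 0.083 = 1969000 m^2
Therefore the field area that can be irrigated = 1969000 m^2.


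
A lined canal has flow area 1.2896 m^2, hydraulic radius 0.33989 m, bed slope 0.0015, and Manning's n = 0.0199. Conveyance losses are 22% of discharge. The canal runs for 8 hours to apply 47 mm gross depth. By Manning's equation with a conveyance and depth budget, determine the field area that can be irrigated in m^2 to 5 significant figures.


Approach: apply Manning's equation with a conveyance and depth budget, Q = (1/n)*A*R^(2/3)*S^(1/2); Q_field = Q*(1-loss); Area = Q_field*t/(d/1000).
Step 1 — canal discharge (Manning's equation):
  Q = (1/0.0199) * 1.2896 * 0.33989^(2/3) * 0.0015^(1/2) = 1.222381 m^3/s
Step 2 — delivered flow: Q_field = 1.222381*(1 - 22/100) = 0.9534570 m^3/s
Step 3 — volume delivered: V = 0.9534570 * 8*3600 = 27459.56 m^3
Step 4 — area served: A = V / (depth/1000) = 27459.56 / 0.047 = 584250 m^2
Therefore the field area that can be irrigated = 584250 m^2.


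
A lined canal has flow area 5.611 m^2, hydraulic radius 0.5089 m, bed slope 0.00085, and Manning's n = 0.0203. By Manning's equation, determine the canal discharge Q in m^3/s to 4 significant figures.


Approach: apply Manning's equation, Q = (1/n)*A*R^(2/3)*S^(1/2).
Q = (1/0.0203) * 5.611 * 0.5089^(2/3) * 0.00085^(1/2) = 5.137 m^3/s
Therefore the canal discharge Q = 5.137 m^3/s.


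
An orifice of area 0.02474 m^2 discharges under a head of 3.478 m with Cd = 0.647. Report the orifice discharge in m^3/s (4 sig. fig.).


Approach: apply the orifice equation, Q = Cd*A*sqrt(2*g*h).
Q = 0.647 * 0.02474 * sqrt(2*9.81*3.478) = 0.1322 m^3/s
Therefore the orifice discharge = 0.1322 m^3/s.


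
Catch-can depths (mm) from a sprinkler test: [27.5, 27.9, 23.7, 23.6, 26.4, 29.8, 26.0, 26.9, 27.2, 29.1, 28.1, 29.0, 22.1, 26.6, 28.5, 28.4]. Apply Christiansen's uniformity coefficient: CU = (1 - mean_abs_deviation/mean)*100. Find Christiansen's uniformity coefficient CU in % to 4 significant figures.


mean = 26.9250 mm
mean |d_i - mean| = 1.64687 mm
CU = (1 - 1.64687/26.9250)*100 = 93.88 %
Therefore Christiansen's uniformity coefficient CU = 93.88 %.


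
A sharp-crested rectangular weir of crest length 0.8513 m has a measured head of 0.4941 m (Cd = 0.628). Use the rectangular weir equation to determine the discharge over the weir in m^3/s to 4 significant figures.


Approach: apply the rectangular weir equation, Q = (2/3)*Cd*L*sqrt(2g)*H^1.5.
Q = (2/3)*0.628*0.8513*sqrt(2*9.81)*0.4941^1.5 = 0.5483 m^3/s
Therefore the discharge over the weir = 0.5483 m^3/s.


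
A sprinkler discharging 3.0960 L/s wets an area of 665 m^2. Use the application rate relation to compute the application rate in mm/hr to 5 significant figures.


Approach: apply the application rate relation, rate = (Q/A)*3600.
rate = (3.0960 / 665) * 3600 = 16.760 mm/hr
Therefore the application rate = 16.760 mm/hr.


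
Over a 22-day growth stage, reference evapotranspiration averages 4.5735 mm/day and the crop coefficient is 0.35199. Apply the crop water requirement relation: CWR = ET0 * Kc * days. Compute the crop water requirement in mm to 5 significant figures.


CWR = 4.5735 * 0.35199 * 22 = 35.416 mm
Therefore the crop water requirement = 35.416 mm.


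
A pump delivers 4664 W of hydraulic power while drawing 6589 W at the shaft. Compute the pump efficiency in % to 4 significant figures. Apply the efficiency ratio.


Approach: apply the efficiency ratio, eta = (P_out/P_in)*100.
eta = (4664 / 6589) * 100 = 70.78 %
Therefore the pump efficiency = 70.78 %.


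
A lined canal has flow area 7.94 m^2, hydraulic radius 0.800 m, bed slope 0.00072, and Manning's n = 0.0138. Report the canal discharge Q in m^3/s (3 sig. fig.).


Approach: apply Manning's equation, Q = (1/n)*A*R^(2/3)*S^(1/2).
Q = (1/0.0138) * 7.94 * 0.800^(2/3) * 0.00072^(1/2) = 13.3 m^3/s
Therefore the canal discharge Q = 13.3 m^3/s.


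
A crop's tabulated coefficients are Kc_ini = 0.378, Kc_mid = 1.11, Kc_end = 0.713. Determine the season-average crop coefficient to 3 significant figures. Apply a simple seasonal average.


Approach: apply a simple seasonal average, Kc_avg = (Kc_ini + Kc_mid + Kc_end)/3.
Kc_avg = (0.378 + 1.11 + 0.713)/3 = 0.734
Therefore the season-average crop coefficient = 0.734.


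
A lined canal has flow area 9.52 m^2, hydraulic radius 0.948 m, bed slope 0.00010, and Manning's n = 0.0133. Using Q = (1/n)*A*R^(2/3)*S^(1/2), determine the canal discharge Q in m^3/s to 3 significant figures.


Q = (1/0.0133) * 9.52 * 0.948^(2/3) * 0.00010^(1/2) = 6.91 m^3/s
Therefore the canal discharge Q = 6.91 m^3/s.


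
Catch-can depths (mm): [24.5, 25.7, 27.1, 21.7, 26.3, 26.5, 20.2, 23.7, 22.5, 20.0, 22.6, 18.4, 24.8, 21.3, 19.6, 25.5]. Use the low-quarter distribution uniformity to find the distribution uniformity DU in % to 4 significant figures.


Approach: apply the low-quarter distribution uniformity, DU = (mean of lowest quarter of readings / overall mean)*100.
sorted lowest 4 of 16: [18.4, 19.6, 20.0, 20.2] -> mean = 19.5500 mm
overall mean = 23.1500 mm
DU = (19.5500/23.1500)*100 = 84.45 %
Therefore the distribution uniformity DU = 84.45 %.
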